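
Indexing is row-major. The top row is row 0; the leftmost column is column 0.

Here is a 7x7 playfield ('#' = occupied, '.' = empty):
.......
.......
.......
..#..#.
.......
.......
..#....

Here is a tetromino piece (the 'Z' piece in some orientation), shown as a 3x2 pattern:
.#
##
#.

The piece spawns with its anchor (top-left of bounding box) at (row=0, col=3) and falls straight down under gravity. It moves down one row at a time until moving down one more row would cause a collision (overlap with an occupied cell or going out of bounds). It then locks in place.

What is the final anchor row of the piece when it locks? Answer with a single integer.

Spawn at (row=0, col=3). Try each row:
  row 0: fits
  row 1: fits
  row 2: fits
  row 3: fits
  row 4: fits
  row 5: blocked -> lock at row 4

Answer: 4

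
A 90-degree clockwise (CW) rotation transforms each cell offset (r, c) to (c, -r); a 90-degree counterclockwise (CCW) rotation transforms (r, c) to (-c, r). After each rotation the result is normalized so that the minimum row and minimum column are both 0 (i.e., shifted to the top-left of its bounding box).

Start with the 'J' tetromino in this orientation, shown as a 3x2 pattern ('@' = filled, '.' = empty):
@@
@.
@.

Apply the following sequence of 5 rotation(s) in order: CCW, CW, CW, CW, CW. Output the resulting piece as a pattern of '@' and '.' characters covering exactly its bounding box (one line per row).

Start:
@@
@.
@.
After rotation 1 (CCW):
@..
@@@
After rotation 2 (CW):
@@
@.
@.
After rotation 3 (CW):
@@@
..@
After rotation 4 (CW):
.@
.@
@@
After rotation 5 (CW):
@..
@@@

Answer: @..
@@@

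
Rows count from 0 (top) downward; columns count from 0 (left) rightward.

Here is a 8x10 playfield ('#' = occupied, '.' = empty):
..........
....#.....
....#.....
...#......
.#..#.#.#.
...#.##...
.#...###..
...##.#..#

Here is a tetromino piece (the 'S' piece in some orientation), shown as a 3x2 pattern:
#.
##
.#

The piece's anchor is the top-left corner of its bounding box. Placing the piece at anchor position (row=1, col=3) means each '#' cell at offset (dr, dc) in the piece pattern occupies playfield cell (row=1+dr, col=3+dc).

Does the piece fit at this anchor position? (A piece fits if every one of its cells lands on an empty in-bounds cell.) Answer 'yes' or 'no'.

Check each piece cell at anchor (1, 3):
  offset (0,0) -> (1,3): empty -> OK
  offset (1,0) -> (2,3): empty -> OK
  offset (1,1) -> (2,4): occupied ('#') -> FAIL
  offset (2,1) -> (3,4): empty -> OK
All cells valid: no

Answer: no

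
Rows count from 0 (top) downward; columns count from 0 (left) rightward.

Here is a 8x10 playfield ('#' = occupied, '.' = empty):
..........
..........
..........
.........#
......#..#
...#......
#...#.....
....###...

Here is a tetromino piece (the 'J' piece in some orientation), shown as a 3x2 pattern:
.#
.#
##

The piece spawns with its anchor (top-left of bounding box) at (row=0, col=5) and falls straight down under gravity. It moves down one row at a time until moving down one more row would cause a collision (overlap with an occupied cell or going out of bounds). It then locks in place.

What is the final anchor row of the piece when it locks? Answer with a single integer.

Spawn at (row=0, col=5). Try each row:
  row 0: fits
  row 1: fits
  row 2: blocked -> lock at row 1

Answer: 1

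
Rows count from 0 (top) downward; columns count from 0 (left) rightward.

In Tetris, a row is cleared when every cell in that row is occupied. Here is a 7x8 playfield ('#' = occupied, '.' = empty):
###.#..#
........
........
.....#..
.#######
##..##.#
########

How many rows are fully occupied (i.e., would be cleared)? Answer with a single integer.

Answer: 1

Derivation:
Check each row:
  row 0: 3 empty cells -> not full
  row 1: 8 empty cells -> not full
  row 2: 8 empty cells -> not full
  row 3: 7 empty cells -> not full
  row 4: 1 empty cell -> not full
  row 5: 3 empty cells -> not full
  row 6: 0 empty cells -> FULL (clear)
Total rows cleared: 1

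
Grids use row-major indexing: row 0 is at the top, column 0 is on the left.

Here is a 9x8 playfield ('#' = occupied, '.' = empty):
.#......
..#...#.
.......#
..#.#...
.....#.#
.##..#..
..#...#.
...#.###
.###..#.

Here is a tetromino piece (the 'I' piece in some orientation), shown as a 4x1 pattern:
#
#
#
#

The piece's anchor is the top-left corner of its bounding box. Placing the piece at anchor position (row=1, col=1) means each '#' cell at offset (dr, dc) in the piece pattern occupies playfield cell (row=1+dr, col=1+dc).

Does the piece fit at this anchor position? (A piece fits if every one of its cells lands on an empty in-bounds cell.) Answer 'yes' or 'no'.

Check each piece cell at anchor (1, 1):
  offset (0,0) -> (1,1): empty -> OK
  offset (1,0) -> (2,1): empty -> OK
  offset (2,0) -> (3,1): empty -> OK
  offset (3,0) -> (4,1): empty -> OK
All cells valid: yes

Answer: yes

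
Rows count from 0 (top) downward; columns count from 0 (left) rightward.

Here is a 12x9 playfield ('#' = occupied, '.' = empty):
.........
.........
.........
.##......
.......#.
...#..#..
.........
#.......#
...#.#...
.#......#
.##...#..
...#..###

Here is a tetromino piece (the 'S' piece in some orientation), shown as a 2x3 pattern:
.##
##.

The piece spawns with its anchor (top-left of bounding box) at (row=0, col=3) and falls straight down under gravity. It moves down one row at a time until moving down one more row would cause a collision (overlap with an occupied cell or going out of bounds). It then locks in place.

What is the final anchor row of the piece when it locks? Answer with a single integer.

Spawn at (row=0, col=3). Try each row:
  row 0: fits
  row 1: fits
  row 2: fits
  row 3: fits
  row 4: blocked -> lock at row 3

Answer: 3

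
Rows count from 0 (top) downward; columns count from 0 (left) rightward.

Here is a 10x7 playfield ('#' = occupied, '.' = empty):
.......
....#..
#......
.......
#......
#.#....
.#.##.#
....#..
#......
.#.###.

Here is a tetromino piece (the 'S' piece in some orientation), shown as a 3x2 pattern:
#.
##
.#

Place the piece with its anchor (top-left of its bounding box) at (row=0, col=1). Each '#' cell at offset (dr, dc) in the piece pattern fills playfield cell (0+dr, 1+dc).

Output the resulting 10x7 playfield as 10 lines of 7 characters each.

Answer: .#.....
.##.#..
#.#....
.......
#......
#.#....
.#.##.#
....#..
#......
.#.###.

Derivation:
Fill (0+0,1+0) = (0,1)
Fill (0+1,1+0) = (1,1)
Fill (0+1,1+1) = (1,2)
Fill (0+2,1+1) = (2,2)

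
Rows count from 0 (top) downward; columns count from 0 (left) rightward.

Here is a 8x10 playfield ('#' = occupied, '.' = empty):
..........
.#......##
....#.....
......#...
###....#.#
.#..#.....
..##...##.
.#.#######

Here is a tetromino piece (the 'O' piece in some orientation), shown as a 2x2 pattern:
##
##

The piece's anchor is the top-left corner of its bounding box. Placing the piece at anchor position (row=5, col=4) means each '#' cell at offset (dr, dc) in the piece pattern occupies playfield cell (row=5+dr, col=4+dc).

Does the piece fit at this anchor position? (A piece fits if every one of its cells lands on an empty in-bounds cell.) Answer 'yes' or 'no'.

Answer: no

Derivation:
Check each piece cell at anchor (5, 4):
  offset (0,0) -> (5,4): occupied ('#') -> FAIL
  offset (0,1) -> (5,5): empty -> OK
  offset (1,0) -> (6,4): empty -> OK
  offset (1,1) -> (6,5): empty -> OK
All cells valid: no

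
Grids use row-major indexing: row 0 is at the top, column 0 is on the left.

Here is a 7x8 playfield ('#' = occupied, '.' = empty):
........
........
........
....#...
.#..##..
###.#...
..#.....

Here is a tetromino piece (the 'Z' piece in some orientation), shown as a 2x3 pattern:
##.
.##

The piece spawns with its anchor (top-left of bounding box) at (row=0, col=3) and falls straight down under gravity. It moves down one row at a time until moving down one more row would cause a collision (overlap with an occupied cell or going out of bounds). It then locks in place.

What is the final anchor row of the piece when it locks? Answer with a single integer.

Spawn at (row=0, col=3). Try each row:
  row 0: fits
  row 1: fits
  row 2: blocked -> lock at row 1

Answer: 1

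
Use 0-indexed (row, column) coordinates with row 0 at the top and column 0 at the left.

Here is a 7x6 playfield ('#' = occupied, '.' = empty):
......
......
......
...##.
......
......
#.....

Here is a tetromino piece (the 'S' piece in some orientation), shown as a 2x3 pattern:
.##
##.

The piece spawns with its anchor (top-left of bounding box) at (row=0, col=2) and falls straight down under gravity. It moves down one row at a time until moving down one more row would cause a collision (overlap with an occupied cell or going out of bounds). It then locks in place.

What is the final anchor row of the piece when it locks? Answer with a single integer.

Answer: 1

Derivation:
Spawn at (row=0, col=2). Try each row:
  row 0: fits
  row 1: fits
  row 2: blocked -> lock at row 1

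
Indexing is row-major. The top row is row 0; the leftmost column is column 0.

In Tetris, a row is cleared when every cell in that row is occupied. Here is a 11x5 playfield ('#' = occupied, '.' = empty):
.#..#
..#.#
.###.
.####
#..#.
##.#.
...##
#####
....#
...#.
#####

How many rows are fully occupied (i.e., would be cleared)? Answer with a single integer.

Answer: 2

Derivation:
Check each row:
  row 0: 3 empty cells -> not full
  row 1: 3 empty cells -> not full
  row 2: 2 empty cells -> not full
  row 3: 1 empty cell -> not full
  row 4: 3 empty cells -> not full
  row 5: 2 empty cells -> not full
  row 6: 3 empty cells -> not full
  row 7: 0 empty cells -> FULL (clear)
  row 8: 4 empty cells -> not full
  row 9: 4 empty cells -> not full
  row 10: 0 empty cells -> FULL (clear)
Total rows cleared: 2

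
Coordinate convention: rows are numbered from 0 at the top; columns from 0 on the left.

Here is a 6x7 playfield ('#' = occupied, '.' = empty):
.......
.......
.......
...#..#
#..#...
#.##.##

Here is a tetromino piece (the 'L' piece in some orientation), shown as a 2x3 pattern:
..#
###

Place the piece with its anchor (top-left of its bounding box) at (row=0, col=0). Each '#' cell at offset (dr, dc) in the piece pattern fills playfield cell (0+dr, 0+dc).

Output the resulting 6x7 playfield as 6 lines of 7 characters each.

Answer: ..#....
###....
.......
...#..#
#..#...
#.##.##

Derivation:
Fill (0+0,0+2) = (0,2)
Fill (0+1,0+0) = (1,0)
Fill (0+1,0+1) = (1,1)
Fill (0+1,0+2) = (1,2)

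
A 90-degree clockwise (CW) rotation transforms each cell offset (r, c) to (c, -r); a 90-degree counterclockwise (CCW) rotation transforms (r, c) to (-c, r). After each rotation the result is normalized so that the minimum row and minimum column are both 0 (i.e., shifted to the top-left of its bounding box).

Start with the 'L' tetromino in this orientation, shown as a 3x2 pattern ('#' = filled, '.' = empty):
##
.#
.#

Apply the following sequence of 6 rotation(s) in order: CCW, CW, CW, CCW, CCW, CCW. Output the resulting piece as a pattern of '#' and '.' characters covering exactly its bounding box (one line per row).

Start:
##
.#
.#
After rotation 1 (CCW):
###
#..
After rotation 2 (CW):
##
.#
.#
After rotation 3 (CW):
..#
###
After rotation 4 (CCW):
##
.#
.#
After rotation 5 (CCW):
###
#..
After rotation 6 (CCW):
#.
#.
##

Answer: #.
#.
##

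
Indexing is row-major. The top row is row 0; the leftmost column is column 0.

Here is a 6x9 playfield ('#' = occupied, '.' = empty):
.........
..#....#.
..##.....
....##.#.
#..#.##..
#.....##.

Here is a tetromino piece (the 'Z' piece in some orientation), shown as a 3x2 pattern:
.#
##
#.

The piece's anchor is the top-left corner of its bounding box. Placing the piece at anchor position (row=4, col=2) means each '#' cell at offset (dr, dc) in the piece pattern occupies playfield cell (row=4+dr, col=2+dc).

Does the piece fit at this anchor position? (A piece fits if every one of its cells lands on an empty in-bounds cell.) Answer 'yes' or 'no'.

Check each piece cell at anchor (4, 2):
  offset (0,1) -> (4,3): occupied ('#') -> FAIL
  offset (1,0) -> (5,2): empty -> OK
  offset (1,1) -> (5,3): empty -> OK
  offset (2,0) -> (6,2): out of bounds -> FAIL
All cells valid: no

Answer: no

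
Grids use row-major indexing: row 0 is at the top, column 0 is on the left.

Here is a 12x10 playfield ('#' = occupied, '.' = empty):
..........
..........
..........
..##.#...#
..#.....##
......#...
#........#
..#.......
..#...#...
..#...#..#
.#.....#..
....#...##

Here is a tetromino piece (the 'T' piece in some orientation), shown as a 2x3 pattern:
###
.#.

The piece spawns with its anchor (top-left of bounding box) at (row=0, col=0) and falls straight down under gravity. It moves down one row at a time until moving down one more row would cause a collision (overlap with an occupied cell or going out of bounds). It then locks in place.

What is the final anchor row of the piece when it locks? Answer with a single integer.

Spawn at (row=0, col=0). Try each row:
  row 0: fits
  row 1: fits
  row 2: fits
  row 3: blocked -> lock at row 2

Answer: 2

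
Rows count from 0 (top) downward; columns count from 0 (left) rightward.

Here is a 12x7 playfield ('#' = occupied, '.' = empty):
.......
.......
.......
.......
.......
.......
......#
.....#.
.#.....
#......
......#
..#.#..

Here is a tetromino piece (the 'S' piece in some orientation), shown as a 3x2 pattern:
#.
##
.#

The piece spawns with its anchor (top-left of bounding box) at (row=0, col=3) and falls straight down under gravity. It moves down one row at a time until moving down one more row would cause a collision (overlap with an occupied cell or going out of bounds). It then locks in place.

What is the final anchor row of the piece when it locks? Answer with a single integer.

Answer: 8

Derivation:
Spawn at (row=0, col=3). Try each row:
  row 0: fits
  row 1: fits
  row 2: fits
  row 3: fits
  row 4: fits
  row 5: fits
  row 6: fits
  row 7: fits
  row 8: fits
  row 9: blocked -> lock at row 8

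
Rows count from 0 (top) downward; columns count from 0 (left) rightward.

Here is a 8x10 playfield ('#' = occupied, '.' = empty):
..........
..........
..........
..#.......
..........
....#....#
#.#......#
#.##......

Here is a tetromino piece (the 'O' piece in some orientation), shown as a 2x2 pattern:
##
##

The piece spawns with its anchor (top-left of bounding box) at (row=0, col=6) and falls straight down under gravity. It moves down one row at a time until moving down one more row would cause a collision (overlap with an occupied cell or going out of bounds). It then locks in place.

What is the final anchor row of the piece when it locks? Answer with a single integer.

Spawn at (row=0, col=6). Try each row:
  row 0: fits
  row 1: fits
  row 2: fits
  row 3: fits
  row 4: fits
  row 5: fits
  row 6: fits
  row 7: blocked -> lock at row 6

Answer: 6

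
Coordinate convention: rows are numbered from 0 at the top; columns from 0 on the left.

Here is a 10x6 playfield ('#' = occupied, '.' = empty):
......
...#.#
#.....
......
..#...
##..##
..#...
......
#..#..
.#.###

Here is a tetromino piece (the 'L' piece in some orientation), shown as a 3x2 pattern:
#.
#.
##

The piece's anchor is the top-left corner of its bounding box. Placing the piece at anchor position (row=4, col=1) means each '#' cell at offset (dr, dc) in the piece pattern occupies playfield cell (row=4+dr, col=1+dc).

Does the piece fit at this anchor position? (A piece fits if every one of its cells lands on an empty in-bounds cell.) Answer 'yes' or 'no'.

Answer: no

Derivation:
Check each piece cell at anchor (4, 1):
  offset (0,0) -> (4,1): empty -> OK
  offset (1,0) -> (5,1): occupied ('#') -> FAIL
  offset (2,0) -> (6,1): empty -> OK
  offset (2,1) -> (6,2): occupied ('#') -> FAIL
All cells valid: no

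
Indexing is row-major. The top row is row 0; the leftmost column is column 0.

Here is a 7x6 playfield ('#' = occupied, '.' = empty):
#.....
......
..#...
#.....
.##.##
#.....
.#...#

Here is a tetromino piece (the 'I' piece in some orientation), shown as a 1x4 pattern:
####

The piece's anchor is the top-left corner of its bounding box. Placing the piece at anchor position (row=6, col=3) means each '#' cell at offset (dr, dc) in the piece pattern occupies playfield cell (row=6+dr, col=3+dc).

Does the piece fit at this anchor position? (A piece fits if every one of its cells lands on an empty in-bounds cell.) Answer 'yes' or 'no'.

Check each piece cell at anchor (6, 3):
  offset (0,0) -> (6,3): empty -> OK
  offset (0,1) -> (6,4): empty -> OK
  offset (0,2) -> (6,5): occupied ('#') -> FAIL
  offset (0,3) -> (6,6): out of bounds -> FAIL
All cells valid: no

Answer: no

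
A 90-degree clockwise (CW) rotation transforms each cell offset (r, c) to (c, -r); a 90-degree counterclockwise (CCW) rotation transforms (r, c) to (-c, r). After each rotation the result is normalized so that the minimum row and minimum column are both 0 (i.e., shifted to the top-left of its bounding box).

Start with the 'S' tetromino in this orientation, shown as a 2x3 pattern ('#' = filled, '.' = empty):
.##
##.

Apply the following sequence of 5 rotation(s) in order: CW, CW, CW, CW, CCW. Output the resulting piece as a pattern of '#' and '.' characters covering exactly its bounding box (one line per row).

Start:
.##
##.
After rotation 1 (CW):
#.
##
.#
After rotation 2 (CW):
.##
##.
After rotation 3 (CW):
#.
##
.#
After rotation 4 (CW):
.##
##.
After rotation 5 (CCW):
#.
##
.#

Answer: #.
##
.#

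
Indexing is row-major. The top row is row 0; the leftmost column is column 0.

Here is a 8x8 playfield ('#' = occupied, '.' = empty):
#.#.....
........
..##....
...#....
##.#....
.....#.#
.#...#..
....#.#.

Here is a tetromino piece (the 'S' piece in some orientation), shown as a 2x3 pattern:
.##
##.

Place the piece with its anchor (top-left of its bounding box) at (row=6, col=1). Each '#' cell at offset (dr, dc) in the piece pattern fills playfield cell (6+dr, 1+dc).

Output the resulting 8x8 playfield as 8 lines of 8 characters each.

Answer: #.#.....
........
..##....
...#....
##.#....
.....#.#
.###.#..
.##.#.#.

Derivation:
Fill (6+0,1+1) = (6,2)
Fill (6+0,1+2) = (6,3)
Fill (6+1,1+0) = (7,1)
Fill (6+1,1+1) = (7,2)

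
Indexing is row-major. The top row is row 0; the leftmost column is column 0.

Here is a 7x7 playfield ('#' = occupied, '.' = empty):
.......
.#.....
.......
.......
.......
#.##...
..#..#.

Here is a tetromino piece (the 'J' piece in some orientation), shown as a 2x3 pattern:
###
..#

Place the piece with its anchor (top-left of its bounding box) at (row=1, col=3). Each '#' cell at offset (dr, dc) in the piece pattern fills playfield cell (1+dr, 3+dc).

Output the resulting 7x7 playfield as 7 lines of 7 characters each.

Answer: .......
.#.###.
.....#.
.......
.......
#.##...
..#..#.

Derivation:
Fill (1+0,3+0) = (1,3)
Fill (1+0,3+1) = (1,4)
Fill (1+0,3+2) = (1,5)
Fill (1+1,3+2) = (2,5)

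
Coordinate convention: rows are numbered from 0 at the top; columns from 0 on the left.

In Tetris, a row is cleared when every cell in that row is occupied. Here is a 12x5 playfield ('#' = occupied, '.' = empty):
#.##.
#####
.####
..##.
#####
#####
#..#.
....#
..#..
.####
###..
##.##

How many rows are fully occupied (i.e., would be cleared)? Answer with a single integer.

Check each row:
  row 0: 2 empty cells -> not full
  row 1: 0 empty cells -> FULL (clear)
  row 2: 1 empty cell -> not full
  row 3: 3 empty cells -> not full
  row 4: 0 empty cells -> FULL (clear)
  row 5: 0 empty cells -> FULL (clear)
  row 6: 3 empty cells -> not full
  row 7: 4 empty cells -> not full
  row 8: 4 empty cells -> not full
  row 9: 1 empty cell -> not full
  row 10: 2 empty cells -> not full
  row 11: 1 empty cell -> not full
Total rows cleared: 3

Answer: 3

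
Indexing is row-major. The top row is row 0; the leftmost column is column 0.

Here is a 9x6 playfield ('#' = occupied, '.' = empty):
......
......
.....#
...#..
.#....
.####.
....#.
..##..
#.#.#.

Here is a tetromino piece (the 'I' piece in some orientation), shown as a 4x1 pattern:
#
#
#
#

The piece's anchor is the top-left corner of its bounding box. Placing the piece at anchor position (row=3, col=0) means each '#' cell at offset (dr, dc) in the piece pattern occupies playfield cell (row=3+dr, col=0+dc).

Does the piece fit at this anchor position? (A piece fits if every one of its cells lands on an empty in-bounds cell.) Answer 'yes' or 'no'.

Answer: yes

Derivation:
Check each piece cell at anchor (3, 0):
  offset (0,0) -> (3,0): empty -> OK
  offset (1,0) -> (4,0): empty -> OK
  offset (2,0) -> (5,0): empty -> OK
  offset (3,0) -> (6,0): empty -> OK
All cells valid: yes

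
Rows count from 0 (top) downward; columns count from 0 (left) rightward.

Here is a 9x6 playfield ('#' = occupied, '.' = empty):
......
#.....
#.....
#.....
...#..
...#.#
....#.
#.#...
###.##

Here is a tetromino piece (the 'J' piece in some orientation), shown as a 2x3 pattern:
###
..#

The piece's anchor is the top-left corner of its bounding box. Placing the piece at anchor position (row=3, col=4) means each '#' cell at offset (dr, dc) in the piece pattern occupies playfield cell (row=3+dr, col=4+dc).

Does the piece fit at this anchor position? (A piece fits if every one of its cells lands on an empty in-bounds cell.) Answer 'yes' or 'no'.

Answer: no

Derivation:
Check each piece cell at anchor (3, 4):
  offset (0,0) -> (3,4): empty -> OK
  offset (0,1) -> (3,5): empty -> OK
  offset (0,2) -> (3,6): out of bounds -> FAIL
  offset (1,2) -> (4,6): out of bounds -> FAIL
All cells valid: no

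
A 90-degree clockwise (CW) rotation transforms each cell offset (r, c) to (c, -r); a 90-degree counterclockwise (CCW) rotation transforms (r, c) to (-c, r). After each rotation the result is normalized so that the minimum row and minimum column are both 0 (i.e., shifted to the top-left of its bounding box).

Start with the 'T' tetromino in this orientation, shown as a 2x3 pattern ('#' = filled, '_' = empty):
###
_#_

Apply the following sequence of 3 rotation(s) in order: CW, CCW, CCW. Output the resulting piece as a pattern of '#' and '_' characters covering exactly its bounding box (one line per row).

Start:
###
_#_
After rotation 1 (CW):
_#
##
_#
After rotation 2 (CCW):
###
_#_
After rotation 3 (CCW):
#_
##
#_

Answer: #_
##
#_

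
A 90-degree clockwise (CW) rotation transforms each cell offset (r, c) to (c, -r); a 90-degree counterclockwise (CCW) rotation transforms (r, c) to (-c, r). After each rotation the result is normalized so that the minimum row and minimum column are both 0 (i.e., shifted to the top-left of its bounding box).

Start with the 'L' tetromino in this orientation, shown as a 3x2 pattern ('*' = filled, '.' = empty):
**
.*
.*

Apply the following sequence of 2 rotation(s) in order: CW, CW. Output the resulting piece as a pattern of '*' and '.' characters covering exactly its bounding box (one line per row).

Start:
**
.*
.*
After rotation 1 (CW):
..*
***
After rotation 2 (CW):
*.
*.
**

Answer: *.
*.
**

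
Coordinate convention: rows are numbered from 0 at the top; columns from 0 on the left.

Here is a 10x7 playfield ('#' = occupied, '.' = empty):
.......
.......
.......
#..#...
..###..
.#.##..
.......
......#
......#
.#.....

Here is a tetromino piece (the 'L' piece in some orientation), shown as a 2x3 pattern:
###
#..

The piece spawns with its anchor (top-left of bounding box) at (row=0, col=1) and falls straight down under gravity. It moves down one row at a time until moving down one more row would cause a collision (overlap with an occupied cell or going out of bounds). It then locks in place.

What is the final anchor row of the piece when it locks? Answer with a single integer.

Answer: 2

Derivation:
Spawn at (row=0, col=1). Try each row:
  row 0: fits
  row 1: fits
  row 2: fits
  row 3: blocked -> lock at row 2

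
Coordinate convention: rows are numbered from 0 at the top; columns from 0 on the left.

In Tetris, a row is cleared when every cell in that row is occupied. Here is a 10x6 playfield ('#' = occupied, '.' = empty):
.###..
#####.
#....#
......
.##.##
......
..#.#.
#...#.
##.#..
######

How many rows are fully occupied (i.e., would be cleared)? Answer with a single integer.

Check each row:
  row 0: 3 empty cells -> not full
  row 1: 1 empty cell -> not full
  row 2: 4 empty cells -> not full
  row 3: 6 empty cells -> not full
  row 4: 2 empty cells -> not full
  row 5: 6 empty cells -> not full
  row 6: 4 empty cells -> not full
  row 7: 4 empty cells -> not full
  row 8: 3 empty cells -> not full
  row 9: 0 empty cells -> FULL (clear)
Total rows cleared: 1

Answer: 1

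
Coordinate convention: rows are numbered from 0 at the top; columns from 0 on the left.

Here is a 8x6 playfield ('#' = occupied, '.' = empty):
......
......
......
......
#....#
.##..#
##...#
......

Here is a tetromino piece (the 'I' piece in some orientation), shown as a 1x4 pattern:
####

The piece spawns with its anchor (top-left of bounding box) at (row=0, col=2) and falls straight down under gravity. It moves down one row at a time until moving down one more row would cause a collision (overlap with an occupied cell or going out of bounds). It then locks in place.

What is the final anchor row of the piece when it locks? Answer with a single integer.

Answer: 3

Derivation:
Spawn at (row=0, col=2). Try each row:
  row 0: fits
  row 1: fits
  row 2: fits
  row 3: fits
  row 4: blocked -> lock at row 3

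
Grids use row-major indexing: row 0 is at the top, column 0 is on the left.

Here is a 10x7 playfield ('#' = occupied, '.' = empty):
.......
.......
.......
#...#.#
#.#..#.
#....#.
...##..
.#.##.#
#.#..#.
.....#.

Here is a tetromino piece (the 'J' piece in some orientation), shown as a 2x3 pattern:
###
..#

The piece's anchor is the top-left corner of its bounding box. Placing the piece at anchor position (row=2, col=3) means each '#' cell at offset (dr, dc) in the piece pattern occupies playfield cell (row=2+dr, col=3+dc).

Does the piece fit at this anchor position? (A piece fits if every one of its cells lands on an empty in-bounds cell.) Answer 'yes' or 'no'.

Check each piece cell at anchor (2, 3):
  offset (0,0) -> (2,3): empty -> OK
  offset (0,1) -> (2,4): empty -> OK
  offset (0,2) -> (2,5): empty -> OK
  offset (1,2) -> (3,5): empty -> OK
All cells valid: yes

Answer: yes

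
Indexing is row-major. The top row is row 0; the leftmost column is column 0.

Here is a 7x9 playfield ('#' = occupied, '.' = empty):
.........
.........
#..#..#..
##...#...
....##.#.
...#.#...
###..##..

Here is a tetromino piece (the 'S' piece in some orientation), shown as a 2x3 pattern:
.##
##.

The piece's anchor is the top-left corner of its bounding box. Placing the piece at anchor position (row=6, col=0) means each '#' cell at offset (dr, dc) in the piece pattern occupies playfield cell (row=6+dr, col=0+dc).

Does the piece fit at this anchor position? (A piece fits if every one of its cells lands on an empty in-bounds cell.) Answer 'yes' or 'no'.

Check each piece cell at anchor (6, 0):
  offset (0,1) -> (6,1): occupied ('#') -> FAIL
  offset (0,2) -> (6,2): occupied ('#') -> FAIL
  offset (1,0) -> (7,0): out of bounds -> FAIL
  offset (1,1) -> (7,1): out of bounds -> FAIL
All cells valid: no

Answer: no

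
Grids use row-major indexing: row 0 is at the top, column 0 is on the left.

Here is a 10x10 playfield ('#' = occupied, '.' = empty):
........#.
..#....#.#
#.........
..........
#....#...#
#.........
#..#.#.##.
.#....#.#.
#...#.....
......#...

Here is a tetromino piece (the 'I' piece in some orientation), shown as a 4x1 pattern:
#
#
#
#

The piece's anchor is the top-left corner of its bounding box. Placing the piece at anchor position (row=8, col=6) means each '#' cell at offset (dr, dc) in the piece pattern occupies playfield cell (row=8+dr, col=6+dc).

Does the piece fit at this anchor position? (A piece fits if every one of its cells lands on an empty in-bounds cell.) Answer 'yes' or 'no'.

Answer: no

Derivation:
Check each piece cell at anchor (8, 6):
  offset (0,0) -> (8,6): empty -> OK
  offset (1,0) -> (9,6): occupied ('#') -> FAIL
  offset (2,0) -> (10,6): out of bounds -> FAIL
  offset (3,0) -> (11,6): out of bounds -> FAIL
All cells valid: no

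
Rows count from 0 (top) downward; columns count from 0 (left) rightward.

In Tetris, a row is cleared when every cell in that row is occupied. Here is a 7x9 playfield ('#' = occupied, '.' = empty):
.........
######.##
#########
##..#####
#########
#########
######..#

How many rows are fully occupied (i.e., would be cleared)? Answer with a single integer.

Answer: 3

Derivation:
Check each row:
  row 0: 9 empty cells -> not full
  row 1: 1 empty cell -> not full
  row 2: 0 empty cells -> FULL (clear)
  row 3: 2 empty cells -> not full
  row 4: 0 empty cells -> FULL (clear)
  row 5: 0 empty cells -> FULL (clear)
  row 6: 2 empty cells -> not full
Total rows cleared: 3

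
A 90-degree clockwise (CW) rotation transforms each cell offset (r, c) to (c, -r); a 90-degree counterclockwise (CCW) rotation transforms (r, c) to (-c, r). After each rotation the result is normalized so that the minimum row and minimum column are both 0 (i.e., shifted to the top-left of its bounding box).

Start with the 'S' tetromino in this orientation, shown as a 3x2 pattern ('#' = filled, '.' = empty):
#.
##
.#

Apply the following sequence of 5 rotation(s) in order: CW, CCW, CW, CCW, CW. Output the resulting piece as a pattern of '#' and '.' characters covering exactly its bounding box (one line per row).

Answer: .##
##.

Derivation:
Start:
#.
##
.#
After rotation 1 (CW):
.##
##.
After rotation 2 (CCW):
#.
##
.#
After rotation 3 (CW):
.##
##.
After rotation 4 (CCW):
#.
##
.#
After rotation 5 (CW):
.##
##.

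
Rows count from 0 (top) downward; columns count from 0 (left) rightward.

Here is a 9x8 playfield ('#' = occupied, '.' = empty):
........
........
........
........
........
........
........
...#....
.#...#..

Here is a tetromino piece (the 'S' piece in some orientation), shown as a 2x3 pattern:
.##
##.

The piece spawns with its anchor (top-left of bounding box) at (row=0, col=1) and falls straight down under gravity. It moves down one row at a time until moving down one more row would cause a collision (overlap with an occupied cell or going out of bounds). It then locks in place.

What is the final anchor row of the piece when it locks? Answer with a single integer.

Spawn at (row=0, col=1). Try each row:
  row 0: fits
  row 1: fits
  row 2: fits
  row 3: fits
  row 4: fits
  row 5: fits
  row 6: fits
  row 7: blocked -> lock at row 6

Answer: 6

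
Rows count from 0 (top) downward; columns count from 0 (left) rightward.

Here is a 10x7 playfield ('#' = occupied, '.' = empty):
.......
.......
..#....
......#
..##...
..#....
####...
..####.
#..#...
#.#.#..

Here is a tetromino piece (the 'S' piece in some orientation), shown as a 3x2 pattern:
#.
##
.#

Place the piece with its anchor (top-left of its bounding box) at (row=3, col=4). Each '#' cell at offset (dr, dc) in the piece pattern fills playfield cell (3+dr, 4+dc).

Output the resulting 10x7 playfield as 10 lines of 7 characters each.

Answer: .......
.......
..#....
....#.#
..####.
..#..#.
####...
..####.
#..#...
#.#.#..

Derivation:
Fill (3+0,4+0) = (3,4)
Fill (3+1,4+0) = (4,4)
Fill (3+1,4+1) = (4,5)
Fill (3+2,4+1) = (5,5)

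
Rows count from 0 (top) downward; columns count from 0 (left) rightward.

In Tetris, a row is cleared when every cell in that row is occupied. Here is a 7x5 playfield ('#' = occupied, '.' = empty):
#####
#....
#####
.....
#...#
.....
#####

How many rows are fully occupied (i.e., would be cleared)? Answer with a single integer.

Answer: 3

Derivation:
Check each row:
  row 0: 0 empty cells -> FULL (clear)
  row 1: 4 empty cells -> not full
  row 2: 0 empty cells -> FULL (clear)
  row 3: 5 empty cells -> not full
  row 4: 3 empty cells -> not full
  row 5: 5 empty cells -> not full
  row 6: 0 empty cells -> FULL (clear)
Total rows cleared: 3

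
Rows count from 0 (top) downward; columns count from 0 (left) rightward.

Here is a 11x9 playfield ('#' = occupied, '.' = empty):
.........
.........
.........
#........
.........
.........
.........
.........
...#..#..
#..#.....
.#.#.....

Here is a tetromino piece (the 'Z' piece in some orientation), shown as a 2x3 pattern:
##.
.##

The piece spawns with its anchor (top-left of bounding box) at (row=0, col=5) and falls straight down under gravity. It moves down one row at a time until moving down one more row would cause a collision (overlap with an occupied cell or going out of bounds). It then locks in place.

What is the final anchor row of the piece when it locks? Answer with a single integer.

Answer: 6

Derivation:
Spawn at (row=0, col=5). Try each row:
  row 0: fits
  row 1: fits
  row 2: fits
  row 3: fits
  row 4: fits
  row 5: fits
  row 6: fits
  row 7: blocked -> lock at row 6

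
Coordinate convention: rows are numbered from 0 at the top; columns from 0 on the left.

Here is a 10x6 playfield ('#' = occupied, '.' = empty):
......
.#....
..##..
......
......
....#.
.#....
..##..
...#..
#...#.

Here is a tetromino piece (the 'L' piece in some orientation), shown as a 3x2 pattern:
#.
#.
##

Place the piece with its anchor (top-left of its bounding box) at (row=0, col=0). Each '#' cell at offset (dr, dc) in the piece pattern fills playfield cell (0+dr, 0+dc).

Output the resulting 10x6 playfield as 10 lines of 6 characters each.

Answer: #.....
##....
####..
......
......
....#.
.#....
..##..
...#..
#...#.

Derivation:
Fill (0+0,0+0) = (0,0)
Fill (0+1,0+0) = (1,0)
Fill (0+2,0+0) = (2,0)
Fill (0+2,0+1) = (2,1)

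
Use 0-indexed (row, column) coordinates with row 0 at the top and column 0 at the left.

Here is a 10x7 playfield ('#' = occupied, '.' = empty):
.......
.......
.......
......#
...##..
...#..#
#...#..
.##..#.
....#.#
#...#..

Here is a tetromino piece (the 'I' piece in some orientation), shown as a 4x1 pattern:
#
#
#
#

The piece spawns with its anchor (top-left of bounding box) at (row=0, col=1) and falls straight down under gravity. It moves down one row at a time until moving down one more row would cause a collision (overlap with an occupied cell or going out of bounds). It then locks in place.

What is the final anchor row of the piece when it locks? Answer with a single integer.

Answer: 3

Derivation:
Spawn at (row=0, col=1). Try each row:
  row 0: fits
  row 1: fits
  row 2: fits
  row 3: fits
  row 4: blocked -> lock at row 3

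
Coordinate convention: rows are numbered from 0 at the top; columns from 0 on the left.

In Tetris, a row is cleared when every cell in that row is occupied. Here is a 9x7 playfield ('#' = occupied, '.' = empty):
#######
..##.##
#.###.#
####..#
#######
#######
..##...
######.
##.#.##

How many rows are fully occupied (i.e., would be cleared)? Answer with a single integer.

Answer: 3

Derivation:
Check each row:
  row 0: 0 empty cells -> FULL (clear)
  row 1: 3 empty cells -> not full
  row 2: 2 empty cells -> not full
  row 3: 2 empty cells -> not full
  row 4: 0 empty cells -> FULL (clear)
  row 5: 0 empty cells -> FULL (clear)
  row 6: 5 empty cells -> not full
  row 7: 1 empty cell -> not full
  row 8: 2 empty cells -> not full
Total rows cleared: 3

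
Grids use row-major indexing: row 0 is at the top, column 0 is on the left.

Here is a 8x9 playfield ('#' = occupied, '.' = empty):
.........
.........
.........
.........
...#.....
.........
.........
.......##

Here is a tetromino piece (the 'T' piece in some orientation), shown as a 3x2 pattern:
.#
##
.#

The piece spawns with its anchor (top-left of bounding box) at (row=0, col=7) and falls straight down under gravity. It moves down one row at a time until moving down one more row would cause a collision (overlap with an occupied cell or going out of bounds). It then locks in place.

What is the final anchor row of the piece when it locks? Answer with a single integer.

Answer: 4

Derivation:
Spawn at (row=0, col=7). Try each row:
  row 0: fits
  row 1: fits
  row 2: fits
  row 3: fits
  row 4: fits
  row 5: blocked -> lock at row 4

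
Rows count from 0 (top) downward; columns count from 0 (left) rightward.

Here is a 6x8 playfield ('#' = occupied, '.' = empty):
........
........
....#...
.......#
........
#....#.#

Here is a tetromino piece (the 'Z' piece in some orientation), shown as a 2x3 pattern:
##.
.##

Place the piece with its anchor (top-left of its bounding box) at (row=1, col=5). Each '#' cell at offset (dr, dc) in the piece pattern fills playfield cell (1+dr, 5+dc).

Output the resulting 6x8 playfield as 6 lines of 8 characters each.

Fill (1+0,5+0) = (1,5)
Fill (1+0,5+1) = (1,6)
Fill (1+1,5+1) = (2,6)
Fill (1+1,5+2) = (2,7)

Answer: ........
.....##.
....#.##
.......#
........
#....#.#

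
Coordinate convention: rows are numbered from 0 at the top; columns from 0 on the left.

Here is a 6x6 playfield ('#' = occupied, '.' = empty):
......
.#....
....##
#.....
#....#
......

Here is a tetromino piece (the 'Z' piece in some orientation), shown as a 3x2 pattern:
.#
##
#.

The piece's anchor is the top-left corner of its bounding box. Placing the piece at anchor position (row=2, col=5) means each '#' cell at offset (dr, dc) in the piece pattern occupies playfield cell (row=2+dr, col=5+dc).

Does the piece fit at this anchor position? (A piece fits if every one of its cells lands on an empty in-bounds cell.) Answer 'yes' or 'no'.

Check each piece cell at anchor (2, 5):
  offset (0,1) -> (2,6): out of bounds -> FAIL
  offset (1,0) -> (3,5): empty -> OK
  offset (1,1) -> (3,6): out of bounds -> FAIL
  offset (2,0) -> (4,5): occupied ('#') -> FAIL
All cells valid: no

Answer: no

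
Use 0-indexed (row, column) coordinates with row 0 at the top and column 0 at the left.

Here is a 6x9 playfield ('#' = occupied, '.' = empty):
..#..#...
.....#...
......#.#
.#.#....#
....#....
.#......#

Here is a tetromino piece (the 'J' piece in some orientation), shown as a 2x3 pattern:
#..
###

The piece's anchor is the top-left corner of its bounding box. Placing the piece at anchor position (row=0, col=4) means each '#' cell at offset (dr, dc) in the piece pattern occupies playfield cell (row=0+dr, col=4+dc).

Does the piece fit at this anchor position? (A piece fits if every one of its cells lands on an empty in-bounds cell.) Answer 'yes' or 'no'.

Check each piece cell at anchor (0, 4):
  offset (0,0) -> (0,4): empty -> OK
  offset (1,0) -> (1,4): empty -> OK
  offset (1,1) -> (1,5): occupied ('#') -> FAIL
  offset (1,2) -> (1,6): empty -> OK
All cells valid: no

Answer: no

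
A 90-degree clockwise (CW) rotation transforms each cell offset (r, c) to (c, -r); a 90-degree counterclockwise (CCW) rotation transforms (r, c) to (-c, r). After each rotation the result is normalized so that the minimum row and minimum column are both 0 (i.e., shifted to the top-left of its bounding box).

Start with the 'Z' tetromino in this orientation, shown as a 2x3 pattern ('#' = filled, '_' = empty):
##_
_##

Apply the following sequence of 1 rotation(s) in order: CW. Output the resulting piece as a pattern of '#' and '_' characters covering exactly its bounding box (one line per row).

Start:
##_
_##
After rotation 1 (CW):
_#
##
#_

Answer: _#
##
#_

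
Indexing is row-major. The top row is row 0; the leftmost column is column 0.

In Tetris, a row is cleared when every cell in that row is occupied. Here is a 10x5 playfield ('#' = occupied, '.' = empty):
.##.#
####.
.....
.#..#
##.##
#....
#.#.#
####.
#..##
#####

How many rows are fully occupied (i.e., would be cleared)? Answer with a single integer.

Answer: 1

Derivation:
Check each row:
  row 0: 2 empty cells -> not full
  row 1: 1 empty cell -> not full
  row 2: 5 empty cells -> not full
  row 3: 3 empty cells -> not full
  row 4: 1 empty cell -> not full
  row 5: 4 empty cells -> not full
  row 6: 2 empty cells -> not full
  row 7: 1 empty cell -> not full
  row 8: 2 empty cells -> not full
  row 9: 0 empty cells -> FULL (clear)
Total rows cleared: 1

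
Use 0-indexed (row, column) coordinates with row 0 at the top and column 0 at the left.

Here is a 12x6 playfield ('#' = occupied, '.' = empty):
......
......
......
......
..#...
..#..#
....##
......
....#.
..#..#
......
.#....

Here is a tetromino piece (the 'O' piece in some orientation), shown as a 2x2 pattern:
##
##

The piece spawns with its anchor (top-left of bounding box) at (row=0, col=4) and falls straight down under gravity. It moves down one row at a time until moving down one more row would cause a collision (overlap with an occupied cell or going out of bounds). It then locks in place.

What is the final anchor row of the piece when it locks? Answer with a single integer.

Answer: 3

Derivation:
Spawn at (row=0, col=4). Try each row:
  row 0: fits
  row 1: fits
  row 2: fits
  row 3: fits
  row 4: blocked -> lock at row 3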